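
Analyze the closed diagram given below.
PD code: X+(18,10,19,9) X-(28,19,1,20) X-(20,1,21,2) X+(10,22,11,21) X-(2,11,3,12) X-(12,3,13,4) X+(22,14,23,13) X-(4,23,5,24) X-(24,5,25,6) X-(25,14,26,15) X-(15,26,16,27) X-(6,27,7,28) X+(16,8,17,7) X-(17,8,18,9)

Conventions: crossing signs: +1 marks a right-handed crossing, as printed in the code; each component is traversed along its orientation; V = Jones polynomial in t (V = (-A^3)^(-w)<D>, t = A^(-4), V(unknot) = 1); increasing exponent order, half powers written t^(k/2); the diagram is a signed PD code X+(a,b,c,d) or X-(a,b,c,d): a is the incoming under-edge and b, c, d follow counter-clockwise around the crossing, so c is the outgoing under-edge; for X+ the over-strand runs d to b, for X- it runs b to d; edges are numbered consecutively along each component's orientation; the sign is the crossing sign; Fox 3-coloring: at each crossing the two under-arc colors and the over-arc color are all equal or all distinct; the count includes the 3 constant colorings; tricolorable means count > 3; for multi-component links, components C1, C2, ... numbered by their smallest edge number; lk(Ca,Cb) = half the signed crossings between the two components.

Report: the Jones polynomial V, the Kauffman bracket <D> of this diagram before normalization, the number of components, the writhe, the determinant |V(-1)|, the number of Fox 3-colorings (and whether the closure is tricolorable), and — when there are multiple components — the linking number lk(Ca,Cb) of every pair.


V(t) = -t^-11 + 3t^-10 - 6t^-9 + 9t^-8 - 12t^-7 + 13t^-6 - 12t^-5 + 10t^-4 - 6t^-3 + 4t^-2 - t^-1
bracket: -A^-14 + 4A^-10 - 6A^-6 + 10A^-2 - 12A^2 + 13A^6 - 12A^10 + 9A^14 - 6A^18 + 3A^22 - A^26, w = -6
1 component, writhe -6, over 14 crossings
det 77, colorings 3 of 3^14 — not tricolorable
observation: the span of V is 10, forcing >= 10 crossings in any diagram


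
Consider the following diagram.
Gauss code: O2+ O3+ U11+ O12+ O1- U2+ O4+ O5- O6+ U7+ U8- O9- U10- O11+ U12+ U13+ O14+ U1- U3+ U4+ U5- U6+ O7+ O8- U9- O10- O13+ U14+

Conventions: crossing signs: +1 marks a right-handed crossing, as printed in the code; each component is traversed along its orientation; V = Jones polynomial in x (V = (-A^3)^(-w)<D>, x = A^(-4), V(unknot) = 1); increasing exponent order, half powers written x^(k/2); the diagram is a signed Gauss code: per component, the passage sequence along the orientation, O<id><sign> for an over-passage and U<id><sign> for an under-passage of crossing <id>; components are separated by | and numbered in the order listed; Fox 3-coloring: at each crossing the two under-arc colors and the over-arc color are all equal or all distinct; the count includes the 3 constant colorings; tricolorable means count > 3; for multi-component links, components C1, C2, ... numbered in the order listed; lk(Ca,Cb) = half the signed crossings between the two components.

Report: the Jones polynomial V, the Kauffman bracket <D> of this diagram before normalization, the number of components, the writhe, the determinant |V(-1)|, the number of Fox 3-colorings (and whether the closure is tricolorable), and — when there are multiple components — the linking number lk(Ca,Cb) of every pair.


Jones polynomial: V(x) = 2x - 2x^2 + 3x^3 - 3x^4 + 2x^5 - 2x^6 + x^7
<D> = A^-16 - 2A^-12 + 2A^-8 - 3A^-4 + 3 - 2A^4 + 2A^8; writhe +4
components 1, writhe +4 (14 crossings)
3-colorings: 9 of 3^14, det 15 — tricolorable
note: w = +4 (over 14 crossings) is diagram-only; (-A^3)^(-4) removes it from V


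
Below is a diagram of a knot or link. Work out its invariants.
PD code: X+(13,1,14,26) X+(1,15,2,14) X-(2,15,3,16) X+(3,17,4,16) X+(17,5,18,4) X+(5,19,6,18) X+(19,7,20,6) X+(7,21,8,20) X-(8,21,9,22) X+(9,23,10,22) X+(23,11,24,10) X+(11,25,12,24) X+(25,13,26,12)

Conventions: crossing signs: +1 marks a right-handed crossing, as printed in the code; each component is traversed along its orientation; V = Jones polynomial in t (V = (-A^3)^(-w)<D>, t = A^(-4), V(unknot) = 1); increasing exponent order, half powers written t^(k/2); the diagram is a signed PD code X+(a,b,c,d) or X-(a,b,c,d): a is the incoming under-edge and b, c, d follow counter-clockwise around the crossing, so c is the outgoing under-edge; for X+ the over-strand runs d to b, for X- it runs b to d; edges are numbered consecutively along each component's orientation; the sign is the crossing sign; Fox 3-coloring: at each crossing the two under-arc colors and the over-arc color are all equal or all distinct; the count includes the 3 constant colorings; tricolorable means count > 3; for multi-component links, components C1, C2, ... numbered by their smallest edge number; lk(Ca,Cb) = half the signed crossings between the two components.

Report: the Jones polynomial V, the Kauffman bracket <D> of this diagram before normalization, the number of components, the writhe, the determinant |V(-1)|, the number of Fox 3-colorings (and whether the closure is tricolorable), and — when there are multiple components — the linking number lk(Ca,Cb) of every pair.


Jones polynomial: V(t) = t^4 + t^6 - t^7 + t^8 - t^9 + t^10 - t^11 + t^12 - t^13
<D> = A^-25 - A^-21 + A^-17 - A^-13 + A^-9 - A^-5 + A^-1 - A^3 - A^11; writhe +9
components 1, writhe +9 (13 crossings)
3-colorings: 9 of 3^13, det 9 — tricolorable
note: V spans 9 powers of t: at least 9 crossings in any diagram


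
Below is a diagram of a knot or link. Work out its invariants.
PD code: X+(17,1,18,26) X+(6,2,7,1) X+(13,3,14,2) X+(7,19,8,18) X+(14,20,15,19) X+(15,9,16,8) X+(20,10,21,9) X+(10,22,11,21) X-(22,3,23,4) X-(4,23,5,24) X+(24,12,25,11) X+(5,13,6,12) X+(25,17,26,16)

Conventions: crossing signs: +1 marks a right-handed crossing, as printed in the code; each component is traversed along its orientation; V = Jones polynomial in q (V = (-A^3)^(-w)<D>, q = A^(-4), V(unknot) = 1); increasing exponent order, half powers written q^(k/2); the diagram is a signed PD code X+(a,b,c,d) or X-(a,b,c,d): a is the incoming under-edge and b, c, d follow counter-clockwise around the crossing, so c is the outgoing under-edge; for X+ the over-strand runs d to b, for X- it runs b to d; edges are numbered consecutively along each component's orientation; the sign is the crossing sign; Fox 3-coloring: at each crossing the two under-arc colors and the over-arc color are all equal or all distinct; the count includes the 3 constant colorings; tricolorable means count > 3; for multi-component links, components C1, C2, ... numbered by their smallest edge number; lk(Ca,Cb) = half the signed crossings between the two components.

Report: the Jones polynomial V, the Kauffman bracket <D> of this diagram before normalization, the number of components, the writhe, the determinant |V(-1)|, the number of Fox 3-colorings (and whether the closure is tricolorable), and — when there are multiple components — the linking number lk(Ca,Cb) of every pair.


V(q) = q^3 + q^6 - q^7 + q^8 - q^9 + q^10 - q^11
bracket: A^-17 - A^-13 + A^-9 - A^-5 + A^-1 - A^3 - A^15, w = +9
1 component, writhe +9, over 13 crossings
det 5, colorings 3 of 3^13 — not tricolorable
observation: w = +9 (over 13 crossings) is diagram-only; (-A^3)^(-9) removes it from V


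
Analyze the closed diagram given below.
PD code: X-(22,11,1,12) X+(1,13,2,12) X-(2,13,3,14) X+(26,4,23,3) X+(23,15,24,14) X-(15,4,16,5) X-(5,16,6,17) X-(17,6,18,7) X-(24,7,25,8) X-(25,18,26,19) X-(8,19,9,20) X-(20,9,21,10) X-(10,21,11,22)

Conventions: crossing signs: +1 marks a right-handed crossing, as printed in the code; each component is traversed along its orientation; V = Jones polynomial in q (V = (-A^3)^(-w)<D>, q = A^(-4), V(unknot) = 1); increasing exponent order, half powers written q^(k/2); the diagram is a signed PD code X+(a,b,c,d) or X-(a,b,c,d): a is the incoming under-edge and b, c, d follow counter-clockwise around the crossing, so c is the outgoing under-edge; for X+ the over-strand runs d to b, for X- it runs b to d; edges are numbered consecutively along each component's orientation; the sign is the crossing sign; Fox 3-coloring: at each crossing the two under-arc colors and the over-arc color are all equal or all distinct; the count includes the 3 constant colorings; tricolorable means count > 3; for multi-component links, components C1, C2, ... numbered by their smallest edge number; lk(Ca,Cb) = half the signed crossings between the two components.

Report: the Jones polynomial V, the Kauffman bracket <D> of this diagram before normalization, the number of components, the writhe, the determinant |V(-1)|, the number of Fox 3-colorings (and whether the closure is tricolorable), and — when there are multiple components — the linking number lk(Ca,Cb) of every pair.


V(q) = q^(-21/2) - q^(-9/2) - q^(-7/2) - q^(-5/2)
bracket: A^-11 + A^-7 + A^-3 - A^21, w = -7
2 components, writhe -7, over 13 crossings
lk(C1,C2) = 0
det 0, colorings 9 of 3^13 — tricolorable
observation: the 1 component pair carries total linking 0


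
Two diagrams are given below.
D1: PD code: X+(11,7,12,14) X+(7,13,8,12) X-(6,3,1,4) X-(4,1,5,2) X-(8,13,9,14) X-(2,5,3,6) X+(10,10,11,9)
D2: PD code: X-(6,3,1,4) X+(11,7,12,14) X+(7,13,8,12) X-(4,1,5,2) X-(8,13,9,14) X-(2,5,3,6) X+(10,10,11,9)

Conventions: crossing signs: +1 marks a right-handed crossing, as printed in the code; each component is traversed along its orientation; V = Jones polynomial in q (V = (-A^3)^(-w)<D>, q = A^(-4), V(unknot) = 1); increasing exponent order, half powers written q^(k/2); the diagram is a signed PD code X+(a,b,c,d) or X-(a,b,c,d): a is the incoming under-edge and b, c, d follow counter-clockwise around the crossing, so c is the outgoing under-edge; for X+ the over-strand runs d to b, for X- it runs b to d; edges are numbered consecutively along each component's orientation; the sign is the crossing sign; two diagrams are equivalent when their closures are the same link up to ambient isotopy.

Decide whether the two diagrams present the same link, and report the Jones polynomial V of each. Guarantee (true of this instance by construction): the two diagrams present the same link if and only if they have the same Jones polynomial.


equivalent: yes
V(D1) = q^(-9/2) - q^(-5/2) - q^(-3/2) - q^(-1/2)  (w -1, c 7, <D> = A^-1 + A^3 + A^7 - A^15)
V(D2) = q^(-9/2) - q^(-5/2) - q^(-3/2) - q^(-1/2)  (w -1, c 7, <D> = A^-1 + A^3 + A^7 - A^15)
why: Reidemeister moves carry D1 (7 crossings) to D2 (7)


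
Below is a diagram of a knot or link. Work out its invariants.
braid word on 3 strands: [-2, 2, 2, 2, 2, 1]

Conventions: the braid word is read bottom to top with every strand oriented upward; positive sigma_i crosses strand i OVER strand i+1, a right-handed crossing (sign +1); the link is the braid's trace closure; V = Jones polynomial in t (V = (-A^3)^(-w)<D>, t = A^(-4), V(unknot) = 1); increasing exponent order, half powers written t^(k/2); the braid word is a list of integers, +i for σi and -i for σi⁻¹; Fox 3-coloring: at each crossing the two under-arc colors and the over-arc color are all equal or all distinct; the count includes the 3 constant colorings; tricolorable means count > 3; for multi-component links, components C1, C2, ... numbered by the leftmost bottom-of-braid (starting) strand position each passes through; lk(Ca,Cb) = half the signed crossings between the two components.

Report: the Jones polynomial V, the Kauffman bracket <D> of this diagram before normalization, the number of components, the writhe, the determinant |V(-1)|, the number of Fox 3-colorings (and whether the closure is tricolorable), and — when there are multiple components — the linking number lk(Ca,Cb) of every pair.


Jones polynomial: V(t) = t + t^3 - t^4
<D> = -A^-4 + 1 + A^8; writhe +4
components 1, writhe +4 (6 crossings)
3-colorings: 9 of 3^6, det 3 — tricolorable
note: w = +4 (over 6 crossings) is diagram-only; (-A^3)^(-4) removes it from V


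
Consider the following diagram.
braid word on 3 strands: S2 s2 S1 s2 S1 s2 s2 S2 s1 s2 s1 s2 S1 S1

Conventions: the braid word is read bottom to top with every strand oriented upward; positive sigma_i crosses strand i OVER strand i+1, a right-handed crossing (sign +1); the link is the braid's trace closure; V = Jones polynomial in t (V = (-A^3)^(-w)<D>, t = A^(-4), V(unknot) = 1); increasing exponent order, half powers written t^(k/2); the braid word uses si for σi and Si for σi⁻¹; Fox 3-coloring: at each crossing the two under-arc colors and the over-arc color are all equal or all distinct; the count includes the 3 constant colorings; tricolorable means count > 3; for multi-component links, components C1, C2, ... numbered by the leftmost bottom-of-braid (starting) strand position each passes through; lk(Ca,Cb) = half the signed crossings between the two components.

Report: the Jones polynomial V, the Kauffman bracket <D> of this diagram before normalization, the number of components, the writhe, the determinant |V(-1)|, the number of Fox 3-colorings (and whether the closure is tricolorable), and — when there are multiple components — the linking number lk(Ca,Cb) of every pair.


Jones polynomial: V(t) = -t^-1 + 2 - t + 2t^2 - t^3 + t^4 - t^5
<D> = -A^-14 + A^-10 - A^-6 + 2A^-2 - A^2 + 2A^6 - A^10; writhe +2
components 1, writhe +2 (14 crossings)
3-colorings: 9 of 3^14, det 9 — tricolorable
note: det 9 = |V(-1)|; divisible by 3, so tricolorable


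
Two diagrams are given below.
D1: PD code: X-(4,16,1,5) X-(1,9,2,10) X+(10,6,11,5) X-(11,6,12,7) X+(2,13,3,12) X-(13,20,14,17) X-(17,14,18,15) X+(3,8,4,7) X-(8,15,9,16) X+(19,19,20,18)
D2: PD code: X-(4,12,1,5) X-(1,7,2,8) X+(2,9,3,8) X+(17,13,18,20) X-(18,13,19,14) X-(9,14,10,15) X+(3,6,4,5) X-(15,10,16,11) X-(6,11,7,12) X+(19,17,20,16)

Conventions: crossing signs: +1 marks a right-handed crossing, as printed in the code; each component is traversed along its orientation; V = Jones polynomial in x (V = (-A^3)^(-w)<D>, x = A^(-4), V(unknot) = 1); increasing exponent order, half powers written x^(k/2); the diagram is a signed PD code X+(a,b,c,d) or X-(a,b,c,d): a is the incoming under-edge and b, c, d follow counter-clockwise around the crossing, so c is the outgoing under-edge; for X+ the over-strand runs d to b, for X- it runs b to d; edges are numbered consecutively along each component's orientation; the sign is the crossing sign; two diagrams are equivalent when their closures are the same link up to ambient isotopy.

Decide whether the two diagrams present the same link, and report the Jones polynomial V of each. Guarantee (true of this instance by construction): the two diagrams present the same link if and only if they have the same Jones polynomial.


same link: yes
V(D1) = x^-3 + x^-2 + x^-1 + 1  [10 crossings, <D> = A^-6 + A^-2 + A^2 + A^6, w = -2]
D2 (bracket A^-6 + A^-2 + A^2 + A^6; 10 crossings at w = -2): V = x^-3 + x^-2 + x^-1 + 1
note: one V(x) for all 2 diagrams — one class (guaranteed)


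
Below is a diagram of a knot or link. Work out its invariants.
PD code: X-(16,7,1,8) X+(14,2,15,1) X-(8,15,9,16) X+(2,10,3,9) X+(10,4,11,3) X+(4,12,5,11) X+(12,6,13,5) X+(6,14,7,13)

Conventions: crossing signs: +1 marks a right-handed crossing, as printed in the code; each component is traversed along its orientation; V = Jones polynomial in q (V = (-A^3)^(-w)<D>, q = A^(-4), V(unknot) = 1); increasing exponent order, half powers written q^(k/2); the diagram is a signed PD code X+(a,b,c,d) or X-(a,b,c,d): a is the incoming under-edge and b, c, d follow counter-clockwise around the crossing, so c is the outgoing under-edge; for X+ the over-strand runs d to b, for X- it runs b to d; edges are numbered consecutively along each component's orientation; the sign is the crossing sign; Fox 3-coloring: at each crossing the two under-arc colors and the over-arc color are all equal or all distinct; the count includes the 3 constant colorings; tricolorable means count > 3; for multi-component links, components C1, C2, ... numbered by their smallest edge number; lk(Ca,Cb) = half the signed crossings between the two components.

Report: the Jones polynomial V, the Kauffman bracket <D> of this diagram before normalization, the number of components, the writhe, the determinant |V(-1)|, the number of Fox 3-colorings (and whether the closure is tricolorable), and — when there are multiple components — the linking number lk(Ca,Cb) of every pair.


V(q) = 1 - q + 2q^2 - 2q^3 + 3q^4 - 3q^5 + 2q^6 - 2q^7 + q^8
bracket: A^-20 - 2A^-16 + 2A^-12 - 3A^-8 + 3A^-4 - 2 + 2A^4 - A^8 + A^12, w = +4
1 component, writhe +4, over 8 crossings
det 17, colorings 3 of 3^8 — not tricolorable
observation: w = +4 shifts under R1 moves; the (-A^3)^(-4) factor cancels that in V


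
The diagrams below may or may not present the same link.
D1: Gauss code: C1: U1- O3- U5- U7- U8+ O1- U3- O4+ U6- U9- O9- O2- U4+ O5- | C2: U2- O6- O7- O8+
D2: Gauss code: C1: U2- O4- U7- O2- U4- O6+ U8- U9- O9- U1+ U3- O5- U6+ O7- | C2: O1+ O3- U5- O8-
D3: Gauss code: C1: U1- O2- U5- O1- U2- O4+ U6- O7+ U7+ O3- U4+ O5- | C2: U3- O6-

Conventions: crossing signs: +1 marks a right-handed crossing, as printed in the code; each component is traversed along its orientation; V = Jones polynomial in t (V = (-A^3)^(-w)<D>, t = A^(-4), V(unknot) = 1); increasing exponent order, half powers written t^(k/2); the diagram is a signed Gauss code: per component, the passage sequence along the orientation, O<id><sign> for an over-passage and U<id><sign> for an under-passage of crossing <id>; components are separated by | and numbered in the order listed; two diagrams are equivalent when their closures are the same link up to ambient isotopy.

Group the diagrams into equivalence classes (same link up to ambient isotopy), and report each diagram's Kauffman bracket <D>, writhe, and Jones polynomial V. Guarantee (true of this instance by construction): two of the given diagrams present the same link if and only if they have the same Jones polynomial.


grouping into links: {D1, D2, D3}
V(D1) = t^(-13/2) - t^(-11/2) + t^(-9/2) - 2t^(-7/2) - t^(-3/2)  (w -5, c 9, <D> = A^-9 + 2A^-1 - A^3 + A^7 - A^11)
V(D2) = t^(-13/2) - t^(-11/2) + t^(-9/2) - 2t^(-7/2) - t^(-3/2)  [9 crossings, <D> = A^-9 + 2A^-1 - A^3 + A^7 - A^11, w = -5]
D3 (bracket A^-3 + 2A^5 - A^9 + A^13 - A^17; 7 crossings at w = -3): V = t^(-13/2) - t^(-11/2) + t^(-9/2) - 2t^(-7/2) - t^(-3/2)
why: one V(t) for all 3 diagrams — one class (guaranteed)


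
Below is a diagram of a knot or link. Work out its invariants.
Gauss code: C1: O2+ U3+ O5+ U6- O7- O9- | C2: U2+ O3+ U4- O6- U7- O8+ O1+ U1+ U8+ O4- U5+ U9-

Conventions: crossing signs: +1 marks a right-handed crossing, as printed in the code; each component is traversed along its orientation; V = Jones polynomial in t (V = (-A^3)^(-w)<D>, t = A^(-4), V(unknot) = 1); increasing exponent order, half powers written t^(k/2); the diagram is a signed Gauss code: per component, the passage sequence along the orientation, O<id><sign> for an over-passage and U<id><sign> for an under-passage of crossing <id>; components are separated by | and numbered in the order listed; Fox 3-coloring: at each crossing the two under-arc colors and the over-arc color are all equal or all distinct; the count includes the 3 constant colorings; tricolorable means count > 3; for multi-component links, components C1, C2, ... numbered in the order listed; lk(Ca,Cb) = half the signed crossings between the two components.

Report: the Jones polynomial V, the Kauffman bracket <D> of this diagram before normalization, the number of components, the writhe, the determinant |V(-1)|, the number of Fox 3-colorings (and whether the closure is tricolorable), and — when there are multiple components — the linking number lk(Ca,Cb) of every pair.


Jones polynomial: V(t) = t^(-7/2) - 2t^(-5/2) + t^(-3/2) - 2t^(-1/2) + t^(1/2) - t^(3/2)
<D> = A^-3 - A + 2A^5 - A^9 + 2A^13 - A^17; writhe +1
components 2, writhe +1 (9 crossings)
linking number lk(C1,C2) = 0
3-colorings: 3 of 3^9, det 8 — not tricolorable
note: w = +1 (over 9 crossings) is diagram-only; (-A^3)^(-1) removes it from V


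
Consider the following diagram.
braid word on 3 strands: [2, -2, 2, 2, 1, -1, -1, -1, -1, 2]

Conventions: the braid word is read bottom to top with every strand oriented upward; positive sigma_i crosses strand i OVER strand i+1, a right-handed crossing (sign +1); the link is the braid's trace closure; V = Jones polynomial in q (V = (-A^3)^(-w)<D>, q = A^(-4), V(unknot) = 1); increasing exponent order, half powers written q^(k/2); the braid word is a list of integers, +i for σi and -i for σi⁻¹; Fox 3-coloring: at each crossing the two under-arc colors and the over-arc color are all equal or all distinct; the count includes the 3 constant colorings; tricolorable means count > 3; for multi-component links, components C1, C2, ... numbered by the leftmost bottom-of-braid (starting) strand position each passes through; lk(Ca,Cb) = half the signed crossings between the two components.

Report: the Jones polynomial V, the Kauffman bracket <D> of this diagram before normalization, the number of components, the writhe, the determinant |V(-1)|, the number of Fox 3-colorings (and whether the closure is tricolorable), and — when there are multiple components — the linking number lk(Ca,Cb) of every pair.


Jones polynomial: V(q) = -q^-3 + q^-2 - q^-1 + 3 - q + q^2 - q^3
<D> = -A^-12 + A^-8 - A^-4 + 3 - A^4 + A^8 - A^12; writhe 0
components 1, writhe 0 (10 crossings)
3-colorings: 27 of 3^10, det 9 — tricolorable
note: V spans 6 powers of q: at least 6 crossings in any diagram


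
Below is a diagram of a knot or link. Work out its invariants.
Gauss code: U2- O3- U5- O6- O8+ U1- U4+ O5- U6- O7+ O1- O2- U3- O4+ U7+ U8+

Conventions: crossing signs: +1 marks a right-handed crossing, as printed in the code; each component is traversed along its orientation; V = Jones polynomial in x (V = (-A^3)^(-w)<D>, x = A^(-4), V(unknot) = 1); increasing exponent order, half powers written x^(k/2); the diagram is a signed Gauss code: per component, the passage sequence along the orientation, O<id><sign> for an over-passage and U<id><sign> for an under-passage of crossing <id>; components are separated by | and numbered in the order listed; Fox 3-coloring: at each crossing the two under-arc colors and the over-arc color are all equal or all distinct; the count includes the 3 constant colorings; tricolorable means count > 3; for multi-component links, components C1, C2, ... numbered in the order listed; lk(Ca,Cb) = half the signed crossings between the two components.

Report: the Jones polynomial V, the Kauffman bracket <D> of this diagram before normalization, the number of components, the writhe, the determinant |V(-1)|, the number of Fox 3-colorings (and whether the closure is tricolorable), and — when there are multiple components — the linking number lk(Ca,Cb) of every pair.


V(x) = x^-5 - 2x^-4 + 2x^-3 - 2x^-2 + 2x^-1 - 1 + x
bracket: A^-10 - A^-6 + 2A^-2 - 2A^2 + 2A^6 - 2A^10 + A^14, w = -2
1 component, writhe -2, over 8 crossings
det 11, colorings 3 of 3^8 — not tricolorable
observation: w = -2 (over 8 crossings) is diagram-only; (-A^3)^(2) removes it from V


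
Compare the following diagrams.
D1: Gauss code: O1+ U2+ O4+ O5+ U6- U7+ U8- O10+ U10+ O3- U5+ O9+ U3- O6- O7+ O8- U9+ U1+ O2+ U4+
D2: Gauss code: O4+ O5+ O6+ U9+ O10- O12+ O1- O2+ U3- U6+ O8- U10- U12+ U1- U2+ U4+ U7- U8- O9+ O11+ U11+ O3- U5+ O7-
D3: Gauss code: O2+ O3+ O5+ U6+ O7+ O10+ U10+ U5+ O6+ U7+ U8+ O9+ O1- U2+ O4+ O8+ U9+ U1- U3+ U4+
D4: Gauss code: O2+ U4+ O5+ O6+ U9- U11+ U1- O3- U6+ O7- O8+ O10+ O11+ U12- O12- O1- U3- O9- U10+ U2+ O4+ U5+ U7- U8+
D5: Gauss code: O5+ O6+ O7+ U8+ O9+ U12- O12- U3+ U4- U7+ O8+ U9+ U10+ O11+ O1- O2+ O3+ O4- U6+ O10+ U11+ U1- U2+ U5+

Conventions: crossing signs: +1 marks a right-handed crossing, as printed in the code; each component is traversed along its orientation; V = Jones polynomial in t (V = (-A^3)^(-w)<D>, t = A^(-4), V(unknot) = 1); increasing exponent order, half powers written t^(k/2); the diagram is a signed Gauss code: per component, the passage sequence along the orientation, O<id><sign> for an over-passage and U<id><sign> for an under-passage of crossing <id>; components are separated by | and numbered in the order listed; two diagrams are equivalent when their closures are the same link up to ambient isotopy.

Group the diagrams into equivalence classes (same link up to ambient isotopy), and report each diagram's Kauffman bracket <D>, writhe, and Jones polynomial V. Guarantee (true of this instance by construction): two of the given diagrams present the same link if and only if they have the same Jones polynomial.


classes: {D1, D4} | {D2} | {D3, D5}
V(D1) = t^-1 - 1 + 2t - 3t^2 + 3t^3 - 2t^4 + 2t^5 - t^6  [10 crossings, <D> = -A^-12 + 2A^-8 - 2A^-4 + 3 - 3A^4 + 2A^8 - A^12 + A^16, w = +4]
V(D2) = 1  [12 crossings, <D> = A^6, w = +2]
V(D3) = t^2 + 2t^4 - 2t^5 + t^6 - 2t^7 + t^8  (w +8, c 10, <D> = A^-8 - 2A^-4 + 1 - 2A^4 + 2A^8 + A^16)
D4 (bracket -A^-18 + 2A^-14 - 2A^-10 + 3A^-6 - 3A^-2 + 2A^2 - A^6 + A^10; 12 crossings at w = +2): V = t^-1 - 1 + 2t - 3t^2 + 3t^3 - 2t^4 + 2t^5 - t^6
V(D5) = t^2 + 2t^4 - 2t^5 + t^6 - 2t^7 + t^8  (w +6, c 12, <D> = A^-14 - 2A^-10 + A^-6 - 2A^-2 + 2A^2 + A^10)
note: 3 classes among 5 diagrams; unequal V(t) rules out equality


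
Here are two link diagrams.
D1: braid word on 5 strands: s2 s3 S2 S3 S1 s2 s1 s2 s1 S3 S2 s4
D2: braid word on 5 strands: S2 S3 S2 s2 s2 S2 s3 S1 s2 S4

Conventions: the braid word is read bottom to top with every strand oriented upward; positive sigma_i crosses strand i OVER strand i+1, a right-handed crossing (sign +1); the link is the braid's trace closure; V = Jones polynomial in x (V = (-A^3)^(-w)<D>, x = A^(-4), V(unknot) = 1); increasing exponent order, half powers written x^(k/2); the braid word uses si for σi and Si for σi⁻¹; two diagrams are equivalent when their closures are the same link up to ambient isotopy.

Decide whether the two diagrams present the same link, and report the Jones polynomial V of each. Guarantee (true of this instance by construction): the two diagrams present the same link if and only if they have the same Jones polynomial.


equivalent: no
V(D1) = 1 + x + x^2 + x^3  (w +2, c 12, <D> = A^-6 + A^-2 + A^2 + A^6)
D2 (bracket A^-10 + 2A^-6 + A^-2; 10 crossings at w = -2): V = x^-1 + 2 + x
why: comparing 2 Jones polynomials yields 2 groups


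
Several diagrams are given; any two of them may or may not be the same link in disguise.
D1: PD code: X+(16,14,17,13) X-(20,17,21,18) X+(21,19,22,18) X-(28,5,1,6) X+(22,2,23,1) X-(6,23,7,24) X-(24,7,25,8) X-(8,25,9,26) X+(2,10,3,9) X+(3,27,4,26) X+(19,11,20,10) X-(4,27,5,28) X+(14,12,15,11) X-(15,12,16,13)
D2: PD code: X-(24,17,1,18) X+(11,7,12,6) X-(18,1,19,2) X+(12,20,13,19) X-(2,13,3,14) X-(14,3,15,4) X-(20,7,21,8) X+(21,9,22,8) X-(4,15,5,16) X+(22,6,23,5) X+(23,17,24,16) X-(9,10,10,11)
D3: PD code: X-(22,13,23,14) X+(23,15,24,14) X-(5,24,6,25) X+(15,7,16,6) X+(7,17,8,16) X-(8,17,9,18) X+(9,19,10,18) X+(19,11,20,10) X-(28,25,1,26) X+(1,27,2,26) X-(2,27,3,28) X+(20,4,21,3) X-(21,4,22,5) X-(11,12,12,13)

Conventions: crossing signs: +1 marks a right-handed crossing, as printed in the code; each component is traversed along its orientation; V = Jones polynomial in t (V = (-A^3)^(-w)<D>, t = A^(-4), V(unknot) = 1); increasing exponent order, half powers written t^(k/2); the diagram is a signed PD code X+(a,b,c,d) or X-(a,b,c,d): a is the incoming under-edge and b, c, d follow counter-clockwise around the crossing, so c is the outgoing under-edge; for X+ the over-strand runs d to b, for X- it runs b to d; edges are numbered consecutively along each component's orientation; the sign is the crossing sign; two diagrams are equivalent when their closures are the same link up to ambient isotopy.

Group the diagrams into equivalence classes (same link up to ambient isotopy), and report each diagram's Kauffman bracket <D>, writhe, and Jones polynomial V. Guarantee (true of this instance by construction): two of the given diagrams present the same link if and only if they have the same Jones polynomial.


equivalence classes: {D1, D2} | {D3}
D1 (bracket A^-4 - 1 + 2A^4 - 2A^8 + 2A^12 - 2A^16 + A^20; 14 crossings at w = 0): V = t^-5 - 2t^-4 + 2t^-3 - 2t^-2 + 2t^-1 - 1 + t
D2 (bracket A^-10 - A^-6 + 2A^-2 - 2A^2 + 2A^6 - 2A^10 + A^14; 12 crossings at w = -2): V = t^-5 - 2t^-4 + 2t^-3 - 2t^-2 + 2t^-1 - 1 + t
V(D3) = t + t^3 - t^4  [14 crossings, <D> = -A^-16 + A^-12 + A^-4, w = 0]
key observation: V(t) takes 2 values over 3 diagrams, fixing the grouping


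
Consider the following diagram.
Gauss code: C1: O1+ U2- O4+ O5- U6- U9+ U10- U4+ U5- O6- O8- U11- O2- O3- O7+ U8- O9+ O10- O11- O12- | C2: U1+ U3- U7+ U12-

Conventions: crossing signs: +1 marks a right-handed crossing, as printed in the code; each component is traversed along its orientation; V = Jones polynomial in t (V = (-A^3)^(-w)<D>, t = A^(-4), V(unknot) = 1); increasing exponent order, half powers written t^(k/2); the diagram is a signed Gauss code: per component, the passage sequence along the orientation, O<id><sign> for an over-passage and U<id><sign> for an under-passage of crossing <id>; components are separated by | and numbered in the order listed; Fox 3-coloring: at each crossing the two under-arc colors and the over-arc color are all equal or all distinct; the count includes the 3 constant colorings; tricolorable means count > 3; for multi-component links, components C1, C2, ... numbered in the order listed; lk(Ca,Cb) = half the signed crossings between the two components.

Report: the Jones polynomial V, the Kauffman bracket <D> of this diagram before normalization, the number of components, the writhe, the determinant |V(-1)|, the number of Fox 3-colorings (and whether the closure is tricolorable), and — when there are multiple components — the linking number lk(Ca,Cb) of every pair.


V(t) = t^(-9/2) - t^(-5/2) - t^(-3/2) - t^(-1/2)
bracket: -A^-10 - A^-6 - A^-2 + A^6, w = -4
2 components, writhe -4, over 12 crossings
lk(C1,C2) = 0
det 0, colorings 27 of 3^12 — tricolorable
observation: det 0 = |V(-1)|; divisible by 3, so tricolorable


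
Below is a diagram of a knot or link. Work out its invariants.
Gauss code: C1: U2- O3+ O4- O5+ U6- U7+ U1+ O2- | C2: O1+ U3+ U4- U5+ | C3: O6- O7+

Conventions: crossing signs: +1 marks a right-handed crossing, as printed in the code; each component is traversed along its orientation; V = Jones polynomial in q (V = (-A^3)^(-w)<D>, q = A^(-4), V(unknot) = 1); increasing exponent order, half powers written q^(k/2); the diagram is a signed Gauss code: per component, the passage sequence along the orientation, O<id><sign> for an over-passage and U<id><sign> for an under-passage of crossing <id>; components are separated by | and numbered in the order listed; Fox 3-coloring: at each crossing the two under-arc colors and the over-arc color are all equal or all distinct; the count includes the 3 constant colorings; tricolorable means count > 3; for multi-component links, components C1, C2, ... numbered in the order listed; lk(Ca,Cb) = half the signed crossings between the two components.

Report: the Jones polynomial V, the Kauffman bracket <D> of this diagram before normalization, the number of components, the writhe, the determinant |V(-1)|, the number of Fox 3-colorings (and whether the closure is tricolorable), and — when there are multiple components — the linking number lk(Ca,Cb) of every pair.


V = 1 + q + q^2 + q^3
<D> = -A^-9 - A^-5 - A^-1 - A^3 (w = +1)
3 components over 7 crossings, w = +1
lk(C1,C2): +1
lk(C1,C3) = 0
linking number lk(C2,C3) = 0
9 Fox colorings among 3^8, |V(-1)| = 0: tricolorable
why: det 0 = |V(-1)|; divisible by 3, so tricolorable


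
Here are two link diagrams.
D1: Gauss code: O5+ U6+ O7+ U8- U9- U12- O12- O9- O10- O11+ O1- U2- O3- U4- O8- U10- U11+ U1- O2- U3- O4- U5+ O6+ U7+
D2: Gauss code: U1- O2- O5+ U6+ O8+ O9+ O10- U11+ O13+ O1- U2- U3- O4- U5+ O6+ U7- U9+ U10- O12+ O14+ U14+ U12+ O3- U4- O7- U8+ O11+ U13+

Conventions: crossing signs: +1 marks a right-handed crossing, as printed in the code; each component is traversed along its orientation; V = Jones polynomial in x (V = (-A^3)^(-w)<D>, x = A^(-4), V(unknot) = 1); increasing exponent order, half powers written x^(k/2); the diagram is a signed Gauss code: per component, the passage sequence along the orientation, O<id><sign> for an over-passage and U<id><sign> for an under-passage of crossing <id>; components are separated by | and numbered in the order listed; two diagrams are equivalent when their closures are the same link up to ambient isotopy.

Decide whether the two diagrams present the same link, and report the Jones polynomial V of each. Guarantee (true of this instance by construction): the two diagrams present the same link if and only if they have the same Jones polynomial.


equivalent: no
D1 (bracket -A^-20 + A^-16 - A^-12 + 3A^-8 - 2A^-4 + 3 - 2A^4 + A^8 - A^12; 12 crossings at w = -4): V = -x^-6 + x^-5 - 2x^-4 + 3x^-3 - 2x^-2 + 3x^-1 - 1 + x - x^2
V(D2) = -x^-3 + 2x^-2 - 2x^-1 + 3 - 2x + 2x^2 - x^3  (w +2, c 14, <D> = -A^-6 + 2A^-2 - 2A^2 + 3A^6 - 2A^10 + 2A^14 - A^18)
key observation: 2 values of V(x) split the 2 diagrams


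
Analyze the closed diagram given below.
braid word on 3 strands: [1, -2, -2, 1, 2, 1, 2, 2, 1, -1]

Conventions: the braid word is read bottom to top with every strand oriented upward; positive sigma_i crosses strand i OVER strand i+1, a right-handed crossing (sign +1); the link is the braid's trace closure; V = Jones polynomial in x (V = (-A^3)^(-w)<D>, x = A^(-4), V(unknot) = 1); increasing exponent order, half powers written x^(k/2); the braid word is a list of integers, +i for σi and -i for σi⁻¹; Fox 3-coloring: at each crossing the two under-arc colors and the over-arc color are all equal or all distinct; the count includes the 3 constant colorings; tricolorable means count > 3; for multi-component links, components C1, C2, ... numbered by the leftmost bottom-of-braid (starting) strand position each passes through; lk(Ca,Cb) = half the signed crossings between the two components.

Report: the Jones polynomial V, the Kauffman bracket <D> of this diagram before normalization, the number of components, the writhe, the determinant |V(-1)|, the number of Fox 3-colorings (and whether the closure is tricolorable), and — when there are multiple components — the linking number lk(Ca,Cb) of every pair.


V = x - x^2 + 2x^3 - x^4 + x^5 - x^6
<D> = -A^-12 + A^-8 - A^-4 + 2 - A^4 + A^8 (w = +4)
1 component over 10 crossings, w = +4
3 Fox colorings among 3^10, |V(-1)| = 7: not tricolorable
why: the span of V is 5, forcing >= 5 crossings in any diagram


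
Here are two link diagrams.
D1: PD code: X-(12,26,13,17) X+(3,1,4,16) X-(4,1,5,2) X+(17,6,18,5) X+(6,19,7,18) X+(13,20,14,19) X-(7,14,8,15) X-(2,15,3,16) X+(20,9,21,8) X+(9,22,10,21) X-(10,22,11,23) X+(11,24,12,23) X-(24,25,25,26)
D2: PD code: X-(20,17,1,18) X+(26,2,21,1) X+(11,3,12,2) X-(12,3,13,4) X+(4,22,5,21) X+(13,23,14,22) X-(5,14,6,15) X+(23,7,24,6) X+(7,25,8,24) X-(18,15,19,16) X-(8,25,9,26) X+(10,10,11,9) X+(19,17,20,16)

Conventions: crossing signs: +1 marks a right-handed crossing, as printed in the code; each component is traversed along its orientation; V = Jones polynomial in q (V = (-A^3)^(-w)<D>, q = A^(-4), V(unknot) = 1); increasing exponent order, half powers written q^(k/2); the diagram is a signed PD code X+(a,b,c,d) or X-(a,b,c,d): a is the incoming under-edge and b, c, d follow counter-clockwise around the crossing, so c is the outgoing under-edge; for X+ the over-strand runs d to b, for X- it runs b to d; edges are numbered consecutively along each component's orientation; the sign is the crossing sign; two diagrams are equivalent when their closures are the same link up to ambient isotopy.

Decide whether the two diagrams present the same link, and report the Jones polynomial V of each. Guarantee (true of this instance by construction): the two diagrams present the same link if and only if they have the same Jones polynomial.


equivalent: yes
V(D1) = -q^(1/2) + q^(3/2) - q^(5/2) - q^(9/2)  (w +1, c 13, <D> = A^-15 + A^-7 - A^-3 + A)
D2 (bracket A^-9 + A^-1 - A^3 + A^7; 13 crossings at w = +3): V = -q^(1/2) + q^(3/2) - q^(5/2) - q^(9/2)
why: Reidemeister moves carry D1 (13 crossings) to D2 (13)


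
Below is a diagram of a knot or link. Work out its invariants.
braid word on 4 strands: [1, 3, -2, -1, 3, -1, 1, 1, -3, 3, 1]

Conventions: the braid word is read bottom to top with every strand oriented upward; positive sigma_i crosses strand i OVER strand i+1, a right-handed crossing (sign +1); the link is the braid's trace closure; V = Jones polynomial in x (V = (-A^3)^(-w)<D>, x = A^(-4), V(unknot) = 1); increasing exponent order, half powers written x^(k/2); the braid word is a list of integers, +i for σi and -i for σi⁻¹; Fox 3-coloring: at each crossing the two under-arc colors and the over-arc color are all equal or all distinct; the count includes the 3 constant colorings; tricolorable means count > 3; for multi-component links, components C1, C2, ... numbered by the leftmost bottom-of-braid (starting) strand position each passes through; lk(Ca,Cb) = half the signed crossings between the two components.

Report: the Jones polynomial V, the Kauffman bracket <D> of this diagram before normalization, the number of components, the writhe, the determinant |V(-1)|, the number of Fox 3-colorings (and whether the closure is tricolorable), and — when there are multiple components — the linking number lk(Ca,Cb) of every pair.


V = x + 2x^3 + x^5
<D> = -A^-11 - 2A^-3 - A^5 (w = +3)
3 components over 11 crossings, w = +3
lk(C1,C2): +1
lk(C1,C3) = +1
linking number lk(C2,C3) = 0
3 Fox colorings among 3^11, |V(-1)| = 4: not tricolorable
why: summing lk over 3 pairs gives +2


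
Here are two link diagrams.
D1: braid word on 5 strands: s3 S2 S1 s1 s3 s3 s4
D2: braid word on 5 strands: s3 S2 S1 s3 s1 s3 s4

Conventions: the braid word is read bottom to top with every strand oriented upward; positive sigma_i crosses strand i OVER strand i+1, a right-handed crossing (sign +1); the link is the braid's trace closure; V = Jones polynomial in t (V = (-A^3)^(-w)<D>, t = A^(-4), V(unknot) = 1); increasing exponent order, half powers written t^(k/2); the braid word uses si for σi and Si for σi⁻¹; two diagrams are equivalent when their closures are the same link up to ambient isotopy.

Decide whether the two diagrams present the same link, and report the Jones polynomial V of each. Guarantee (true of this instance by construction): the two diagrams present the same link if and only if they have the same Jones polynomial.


equivalent: yes
V(D1) = -t^(1/2) - t^(3/2) - t^(5/2) + t^(9/2)  (w +3, c 7, <D> = -A^-9 + A^-1 + A^3 + A^7)
V(D2) = -t^(1/2) - t^(3/2) - t^(5/2) + t^(9/2)  (w +3, c 7, <D> = -A^-9 + A^-1 + A^3 + A^7)
why: D2 (7 crossings) and D1 (7) are Markov-related braid presentations


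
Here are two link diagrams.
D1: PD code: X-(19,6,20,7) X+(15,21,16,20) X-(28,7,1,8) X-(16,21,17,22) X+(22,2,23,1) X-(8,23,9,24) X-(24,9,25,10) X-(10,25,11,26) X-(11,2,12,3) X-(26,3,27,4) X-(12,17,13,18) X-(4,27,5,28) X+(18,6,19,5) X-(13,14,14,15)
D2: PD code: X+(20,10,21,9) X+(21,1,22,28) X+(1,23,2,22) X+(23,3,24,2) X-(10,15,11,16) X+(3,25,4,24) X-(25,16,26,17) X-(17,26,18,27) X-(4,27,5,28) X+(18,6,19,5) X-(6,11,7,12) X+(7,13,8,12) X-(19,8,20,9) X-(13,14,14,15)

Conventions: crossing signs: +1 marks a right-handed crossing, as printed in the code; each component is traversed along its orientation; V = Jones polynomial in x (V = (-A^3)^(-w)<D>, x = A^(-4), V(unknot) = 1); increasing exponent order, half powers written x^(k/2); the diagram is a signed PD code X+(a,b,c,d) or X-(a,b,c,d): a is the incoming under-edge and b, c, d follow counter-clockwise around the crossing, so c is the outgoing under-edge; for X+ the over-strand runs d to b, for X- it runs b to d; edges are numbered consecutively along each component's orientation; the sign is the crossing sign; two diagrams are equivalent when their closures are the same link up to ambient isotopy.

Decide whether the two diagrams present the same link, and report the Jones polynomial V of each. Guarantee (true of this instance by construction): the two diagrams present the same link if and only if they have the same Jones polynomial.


equivalent: no
V(D1) = x^-8 - 2x^-7 + x^-6 - 2x^-5 + 2x^-4 + x^-2  (w -8, c 14, <D> = A^-16 + 2A^-8 - 2A^-4 + 1 - 2A^4 + A^8)
D2 (bracket A^-20 - 2A^-16 + 2A^-12 - 2A^-8 + 2A^-4 - 1 + A^4; 14 crossings at w = 0): V = x^-1 - 1 + 2x - 2x^2 + 2x^3 - 2x^4 + x^5
why: V(x) takes 2 values over 2 diagrams, fixing the grouping
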